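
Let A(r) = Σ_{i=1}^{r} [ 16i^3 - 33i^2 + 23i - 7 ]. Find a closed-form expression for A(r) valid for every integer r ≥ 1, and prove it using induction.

We claim A(r) = r(4r^3 - 3r^2 - r - 1) for all r ≥ 1.
Base case (r = 1): A(1) = -1, and the closed form gives -1. They agree.
Inductive step: assume the claim holds for r = i, so A(i) = i(4i^3 - 3i^2 - i - 1).
Then A(i+1) = A(i) + (16i^3 + 15i^2 + 5i - 1) = (i(4i^3 - 3i^2 - i - 1)) + (16i^3 + 15i^2 + 5i - 1).
Simplifying, A(i+1) = (i + 1)(4i^3 + 9i^2 + 5i - 1) = (i+1)(4(i+1)^3 - 3(i+1)^2 - (i+1) - 1),
which is the closed form with r = i+1.
This completes the induction.

A(r) = r(4r^3 - 3r^2 - r - 1)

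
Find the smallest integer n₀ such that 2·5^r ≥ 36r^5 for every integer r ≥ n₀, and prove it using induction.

n₀ = 9

At r = 8: 781250 < 1179648, so the inequality fails and n₀ ≥ 9. We prove 2·5^r ≥ 36r^5 for all r ≥ 9.
When r = 9: 2·5^r = 3906250 and 36r^5 = 2125764, so 3906250 ≥ 2125764.
Suppose the result is true for r = k, so 2·5^k ≥ 36k^5.
Then 2·5^(k + 1) = 5·(2·5^k) ≥ 5·(36k^5).
Also, for k ≥ 9 we have 5·(36k^5) ≥ 36(k+1)^5, since 5 ≥ (1 + 1/k)^5 for all k ≥ 9.
Combining, 2·5^(k + 1) ≥ 36(k+1)^5.
By the principle of mathematical induction, the result holds for all r ≥ 9.
Hence the smallest such n₀ is 9.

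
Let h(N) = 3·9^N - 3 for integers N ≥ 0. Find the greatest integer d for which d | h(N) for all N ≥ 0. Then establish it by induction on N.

d = 24

Computing the first values: h(0) = 0 and h(1) = 24; gcd(0, 24) = 24, so d ≤ 24.
We prove 24 | 3·9^N - 3 for all N ≥ 0 by induction on N.
Base step (N = 0): h(0) = 0 = 24·(0), so 24 | h(0).
Inductive step: assume the claim holds for N = p, i.e. 24 | h(p). Then
h(p+1) = 3·9^(p+1) - 3 = 9·(3·9^p - 3) + 24 = 9·h(p) + 24. The first term is divisible by 24 by the inductive hypothesis, and 24 is divisible by 24. Hence 24 | h(p+1).
By the principle of mathematical induction, the result holds for all N ≥ 0.
Therefore the largest such d is 24.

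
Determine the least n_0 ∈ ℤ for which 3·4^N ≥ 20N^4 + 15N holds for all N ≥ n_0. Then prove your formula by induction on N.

At N = 6: 12288 < 26010, so the inequality fails and n_0 ≥ 7. We prove 3·4^N ≥ 20N^4 + 15N for all N ≥ 7.
For the base case N = 7: 3·4^N = 49152 and 20N^4 + 15N = 48125, so 49152 ≥ 48125.
Inductive step: assume the claim holds for N = k, so 3·4^k ≥ 20k^4 + 15k.
Then 3·4^(k + 1) = 4·(3·4^k) ≥ 4·(20k^4 + 15k).
Also, for k ≥ 7 we have 4·(20k^4 + 15k) ≥ 20(k+1)^4 + 15(k+1), since 4·(20k^4 + 15k) − (20(k+1)^4 + 15(k+1)) = 60k^4 - 80k^3 - 120k^2 - 35k - 35, which is nonnegative for all k ≥ 7.
Combining, 3·4^(k + 1) ≥ 20(k+1)^4 + 15(k+1).
This completes the induction.
Hence the smallest such n_0 is 7.

n_0 = 7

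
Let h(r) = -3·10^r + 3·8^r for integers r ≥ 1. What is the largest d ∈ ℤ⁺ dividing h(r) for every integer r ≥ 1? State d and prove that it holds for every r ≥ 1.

Computing the first values: h(1) = -6 and h(2) = -108; gcd(-6, -108) = 6, so d ≤ 6.
We prove 6 | -3·10^r + 3·8^r for all r ≥ 1 by induction on r.
Base step (r = 1): h(1) = -6 = 6·(-1), so 6 | h(1).
Suppose the result is true for r = j, i.e. 6 | h(j). Then
h(j+1) − 10·h(j) = (-3·10^(j+1) + 3·8^(j+1)) − 10·(-3·10^j + 3·8^j) = (3)·8^j·(8 − 10) = (-6)·8^j. Since 6 | h(j) by the inductive hypothesis, 6 | 10·h(j); and 6 | -6 since -6 = 6·-1. Therefore 6 | h(j+1).
This completes the induction.
Therefore the largest such d is 6.

d = 6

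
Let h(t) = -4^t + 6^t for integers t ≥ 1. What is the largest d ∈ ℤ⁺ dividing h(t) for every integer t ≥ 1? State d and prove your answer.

d = 2

Computing the first values: h(1) = 2 and h(2) = 20; gcd(2, 20) = 2, so d ≤ 2.
We prove 2 | -4^t + 6^t for all t ≥ 1 by induction on t.
For the base case t = 1: h(1) = 2 = 2·(1), so 2 | h(1).
Inductive step: assume the claim holds for t = p, i.e. 2 | h(p). Then
6^{p+1} − 4^{p+1} = 6·6^p − 4·4^p = 6·(6^p − 4^p) + (2)·4^p. The first term is divisible by 2 by the inductive hypothesis, and the second term (2)·4^p is divisible by 2 since 2 | 2. Hence 2 | h(p+1).
This completes the induction.
Therefore the largest such d is 2.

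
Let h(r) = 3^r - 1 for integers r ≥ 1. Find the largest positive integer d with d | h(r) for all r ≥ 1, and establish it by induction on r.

d = 2

Computing the first values: h(1) = 2 and h(2) = 8; gcd(2, 8) = 2, so d ≤ 2.
We prove 2 | 3^r - 1 for all r ≥ 1 by induction on r.
Base case (r = 1): h(1) = 2 = 2·(1), so 2 | h(1).
Suppose the result is true for r = m, i.e. 2 | h(m). Then
3^{m+1} − 1^{m+1} = 3·3^m − 1·1^m = 3·(3^m − 1^m) + (2)·1^m. The first term is divisible by 2 by the inductive hypothesis, and the second term (2)·1^m is divisible by 2 since 2 | 2. Hence 2 | h(m+1).
Hence, by induction on r, the claim holds for every r ≥ 1.
Therefore the largest such d is 2.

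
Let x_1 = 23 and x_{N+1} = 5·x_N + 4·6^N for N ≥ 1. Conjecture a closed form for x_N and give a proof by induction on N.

x_N = -5^(N - 1) + 4·6^N

Computing the first terms: x_1 = 23, x_2 = 139, x_3 = 839. This suggests x_N = -5^(N - 1) + 4·6^N.
For the base case N = 1: the formula gives 23 = 23 = x_1.
Suppose the result is true for N = p, so x_p = -5^(p - 1) + 4·6^p.
Then x_{p+1} = 5·x_p + 4·6^p = 5·(-5^(p - 1) + 4·6^p) + 4·6^p = -5^p + 4·6^(p + 1) = -5^((p+1) - 1) + 4·6^(p+1),
which is the claimed formula at N = p+1.
Hence, by induction on N, the claim holds for every N ≥ 1.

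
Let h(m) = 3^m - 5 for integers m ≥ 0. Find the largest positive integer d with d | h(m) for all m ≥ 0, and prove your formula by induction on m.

d = 2

Computing the first values: h(0) = -4 and h(1) = -2; gcd(-4, -2) = 2, so d ≤ 2.
We prove 2 | 3^m - 5 for all m ≥ 0 by induction on m.
When m = 0: h(0) = -4 = 2·(-2), so 2 | h(0).
For the inductive step, assume it holds for an arbitrary j ≥ 0, i.e. 2 | h(j). Then
h(j+1) = 3^(j+1) - 5 = 3·(3^j - 5) + 10 = 3·h(j) + 10. The first term is divisible by 2 by the inductive hypothesis, and 10 is divisible by 2. Hence 2 | h(j+1).
By the principle of mathematical induction, the result holds for all m ≥ 0.
Therefore the largest such d is 2.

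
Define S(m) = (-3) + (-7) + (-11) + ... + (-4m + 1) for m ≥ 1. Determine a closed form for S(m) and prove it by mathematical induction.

S(m) = -m(2m + 1)

We claim S(m) = -m(2m + 1) for all m ≥ 1.
Base step (m = 1): S(1) = -3, and the closed form gives -3. They agree.
Inductive step: suppose the statement holds for some i ≥ 1, so S(i) = i(-2i - 1).
Then S(i+1) = S(i) + (-4i - 3) = (i(-2i - 1)) + (-4i - 3).
Simplifying, S(i+1) = -(i + 1)(2i + 3) = -(i+1)(2(i+1) + 1),
which is the closed form with m = i+1.
By induction, the statement is established for all m ≥ 1.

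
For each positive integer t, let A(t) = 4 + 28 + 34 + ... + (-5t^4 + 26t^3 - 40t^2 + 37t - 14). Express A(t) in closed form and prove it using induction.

A(t) = -t(t^4 - 4t^3 + 2t^2 - 5t + 2)

We claim A(t) = -t(t^4 - 4t^3 + 2t^2 - 5t + 2) for all t ≥ 1.
When t = 1: A(1) = 4, and the closed form gives 4. They agree.
Inductive step: assume the claim holds for t = p, so A(p) = p(-p^4 + 4p^3 - 2p^2 + 5p - 2).
Then A(p+1) = A(p) + (-5p^4 + 6p^3 + 8p^2 + 15p + 4) = (p(-p^4 + 4p^3 - 2p^2 + 5p - 2)) + (-5p^4 + 6p^3 + 8p^2 + 15p + 4).
Simplifying, A(p+1) = -(p + 1)(p^4 - 4p^2 - 9p - 4) = -(p+1)((p+1)^4 - 4(p+1)^3 + 2(p+1)^2 - 5(p+1) + 2),
which is the closed form with t = p+1.
By induction, the statement is established for all t ≥ 1.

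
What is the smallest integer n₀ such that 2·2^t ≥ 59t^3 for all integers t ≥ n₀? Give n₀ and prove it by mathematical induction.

n₀ = 18

At t = 17: 262144 < 289867, so the inequality fails and n₀ ≥ 18. We prove 2·2^t ≥ 59t^3 for all t ≥ 18.
When t = 18: 2·2^t = 524288 and 59t^3 = 344088, so 524288 ≥ 344088.
Inductive step: suppose the statement holds for some m ≥ 18, so 2·2^m ≥ 59m^3.
Then 2·2^(m + 1) = 2·(2·2^m) ≥ 2·(59m^3).
Also, for m ≥ 18 we have 2·(59m^3) ≥ 59(m+1)^3, since 2 ≥ (1 + 1/m)^3 for all m ≥ 18.
Combining, 2·2^(m + 1) ≥ 59(m+1)^3.
This completes the induction.
Hence the smallest such n₀ is 18.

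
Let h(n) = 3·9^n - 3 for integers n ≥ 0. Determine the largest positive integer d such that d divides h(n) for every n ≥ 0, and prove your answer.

Computing the first values: h(0) = 0 and h(1) = 24; gcd(0, 24) = 24, so d ≤ 24.
We prove 24 | 3·9^n - 3 for all n ≥ 0 by induction on n.
Base step (n = 0): h(0) = 0 = 24·(0), so 24 | h(0).
Inductive step: assume the claim holds for n = p, i.e. 24 | h(p). Then
h(p+1) = 3·9^(p+1) - 3 = 9·(3·9^p - 3) + 24 = 9·h(p) + 24. The first term is divisible by 24 by the inductive hypothesis, and 24 is divisible by 24. Hence 24 | h(p+1).
By induction, the statement is established for all n ≥ 0.
Therefore the largest such d is 24.

d = 24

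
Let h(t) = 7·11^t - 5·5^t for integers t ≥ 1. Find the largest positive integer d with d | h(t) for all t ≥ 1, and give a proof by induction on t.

Computing the first values: h(1) = 52 and h(2) = 722; gcd(52, 722) = 2, so d ≤ 2.
We prove 2 | 7·11^t - 5·5^t for all t ≥ 1 by induction on t.
When t = 1: h(1) = 52 = 2·(26), so 2 | h(1).
Inductive step: assume the claim holds for t = j, i.e. 2 | h(j). Then
h(j+1) − 11·h(j) = (7·11^(j+1) - 5·5^(j+1)) − 11·(7·11^j - 5·5^j) = (-5)·5^j·(5 − 11) = (30)·5^j. Since 2 | h(j) by the inductive hypothesis, 2 | 11·h(j); and 2 | 30 since 30 = 2·15. Therefore 2 | h(j+1).
This completes the induction.
Therefore the largest such d is 2.

d = 2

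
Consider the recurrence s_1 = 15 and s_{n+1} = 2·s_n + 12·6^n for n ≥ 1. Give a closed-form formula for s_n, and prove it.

Computing the first terms: s_1 = 15, s_2 = 102, s_3 = 636. This suggests s_n = -3·2^(n - 1) + 3·6^n.
When n = 1: the formula gives 15 = 15 = s_1.
Suppose the result is true for n = r, so s_r = -3·2^(r - 1) + 3·6^r.
Then s_{r+1} = 2·s_r + 12·6^r = 2·(-3·2^(r - 1) + 3·6^r) + 12·6^r = -3·2^r + 3·6^(r + 1) = -3·2^((r+1) - 1) + 3·6^(r+1),
which is the claimed formula at n = r+1.
Hence, by induction on n, the claim holds for every n ≥ 1.

s_n = -3·2^(n - 1) + 3·6^n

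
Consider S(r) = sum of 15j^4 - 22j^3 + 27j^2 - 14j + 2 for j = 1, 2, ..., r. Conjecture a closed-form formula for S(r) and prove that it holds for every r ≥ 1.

We claim S(r) = r(3r^4 + 2r^3 + 3r^2 + r - 1) for all r ≥ 1.
Base step (r = 1): S(1) = 8, and the closed form gives 8. They agree.
Inductive step: assume the claim holds for r = j, so S(j) = j(3j^4 + 2j^3 + 3j^2 + j - 1).
Then S(j+1) = S(j) + (15j^4 + 38j^3 + 51j^2 + 34j + 8) = (j(3j^4 + 2j^3 + 3j^2 + j - 1)) + (15j^4 + 38j^3 + 51j^2 + 34j + 8).
Simplifying, S(j+1) = (j + 1)(3j^4 + 14j^3 + 27j^2 + 25j + 8) = (j+1)(3(j+1)^4 + 2(j+1)^3 + 3(j+1)^2 + (j+1) - 1),
which is the closed form with r = j+1.
Hence, by induction on r, the claim holds for every r ≥ 1.

S(r) = r(3r^4 + 2r^3 + 3r^2 + r - 1)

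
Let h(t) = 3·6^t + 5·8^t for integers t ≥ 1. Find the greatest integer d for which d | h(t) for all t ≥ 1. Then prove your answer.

d = 2

Computing the first values: h(1) = 58 and h(2) = 428; gcd(58, 428) = 2, so d ≤ 2.
We prove 2 | 3·6^t + 5·8^t for all t ≥ 1 by induction on t.
Base case (t = 1): h(1) = 58 = 2·(29), so 2 | h(1).
Suppose the result is true for t = i, i.e. 2 | h(i). Then
h(i+1) − 8·h(i) = (3·6^(i+1) + 5·8^(i+1)) − 8·(3·6^i + 5·8^i) = (3)·6^i·(6 − 8) = (-6)·6^i. Since 2 | h(i) by the inductive hypothesis, 2 | 8·h(i); and 2 | -6 since -6 = 2·-3. Therefore 2 | h(i+1).
This completes the induction.
Therefore the largest such d is 2.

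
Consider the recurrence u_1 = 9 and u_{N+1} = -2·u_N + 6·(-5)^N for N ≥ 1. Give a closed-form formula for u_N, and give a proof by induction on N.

u_N = -(-2)^(N - 1) - 2(-5)^N

Computing the first terms: u_1 = 9, u_2 = -48, u_3 = 246. This suggests u_N = -(-2)^(N - 1) - 2(-5)^N.
Base case (N = 1): the formula gives 9 = 9 = u_1.
Inductive step: assume the claim holds for N = r, so u_r = -(-2)^(r - 1) - 2(-5)^r.
Then u_{r+1} = -2·u_r + 6·(-5)^r = -2·(-(-2)^(r - 1) - 2(-5)^r) + 6·(-5)^r = -(-2)^r - 2(-5)^(r + 1) = -(-2)^((r+1) - 1) - 2(-5)^(r+1),
which is the claimed formula at N = r+1.
Hence, by induction on N, the claim holds for every N ≥ 1.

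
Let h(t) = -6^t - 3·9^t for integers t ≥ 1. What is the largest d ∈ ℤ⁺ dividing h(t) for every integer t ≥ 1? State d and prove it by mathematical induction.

d = 3

Computing the first values: h(1) = -33 and h(2) = -279; gcd(-33, -279) = 3, so d ≤ 3.
We prove 3 | -6^t - 3·9^t for all t ≥ 1 by induction on t.
For the base case t = 1: h(1) = -33 = 3·(-11), so 3 | h(1).
Inductive step: assume the claim holds for t = p, i.e. 3 | h(p). Then
h(p+1) − 9·h(p) = (-6^(p+1) - 3·9^(p+1)) − 9·(-6^p - 3·9^p) = (-1)·6^p·(6 − 9) = (3)·6^p. Since 3 | h(p) by the inductive hypothesis, 3 | 9·h(p); and 3 | 3 since 3 = 3·1. Therefore 3 | h(p+1).
By the principle of mathematical induction, the result holds for all t ≥ 1.
Therefore the largest such d is 3.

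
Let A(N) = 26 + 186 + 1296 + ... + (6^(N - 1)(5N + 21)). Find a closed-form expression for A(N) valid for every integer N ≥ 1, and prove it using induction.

A(N) = 6^N(N + 4) - 4

We claim A(N) = 6^N(N + 4) - 4 for all N ≥ 1.
For the base case N = 1: A(1) = 26, and the closed form gives 26. They agree.
Inductive step: assume the claim holds for N = k, so A(k) = 6^k(k + 4) - 4.
Then A(k+1) = A(k) + (6^k(5k + 26)) = (6^k(k + 4) - 4) + (6^k(5k + 26)).
Simplifying, A(k+1) = 6·6^k·k + 30·6^k - 4 = 6^(k+1)((k+1) + 4) - 4,
which is the closed form with N = k+1.
By the principle of mathematical induction, the result holds for all N ≥ 1.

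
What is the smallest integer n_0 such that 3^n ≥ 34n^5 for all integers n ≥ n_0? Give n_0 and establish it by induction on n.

n_0 = 16

At n = 15: 14348907 < 25818750, so the inequality fails and n_0 ≥ 16. We prove 3^n ≥ 34n^5 for all n ≥ 16.
Base case (n = 16): 3^n = 43046721 and 34n^5 = 35651584, so 43046721 ≥ 35651584.
Inductive step: suppose the statement holds for some p ≥ 16, so 3^p ≥ 34p^5.
Then 3^(p + 1) = 3·(3^p) ≥ 3·(34p^5).
Also, for p ≥ 16 we have 3·(34p^5) ≥ 34(p+1)^5, since 3 ≥ (1 + 1/p)^5 for all p ≥ 16.
Combining, 3^(p + 1) ≥ 34(p+1)^5.
Hence, by induction on n, the claim holds for every n ≥ 16.
Hence the smallest such n_0 is 16.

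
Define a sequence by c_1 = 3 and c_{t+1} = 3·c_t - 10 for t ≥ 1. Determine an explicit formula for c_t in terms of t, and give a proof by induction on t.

Computing the first terms: c_1 = 3, c_2 = -1, c_3 = -13. This suggests c_t = -2·3^(t - 1) + 5.
When t = 1: the formula gives 3 = 3 = c_1.
Inductive step: suppose the statement holds for some r ≥ 1, so c_r = -2·3^(r - 1) + 5.
Then c_{r+1} = 3·c_r - 10 = 3·(-2·3^(r - 1) + 5) - 10 = -2·3^r + 5 = -2·3^((r+1) - 1) + 5,
which is the claimed formula at t = r+1.
This completes the induction.

c_t = -2·3^(t - 1) + 5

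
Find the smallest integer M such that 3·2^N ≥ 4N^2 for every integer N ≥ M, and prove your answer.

At N = 5: 96 < 100, so the inequality fails and M ≥ 6. We prove 3·2^N ≥ 4N^2 for all N ≥ 6.
When N = 6: 3·2^N = 192 and 4N^2 = 144, so 192 ≥ 144.
For the inductive step, assume it holds for an arbitrary p ≥ 6, so 3·2^p ≥ 4p^2.
Then 3·2^(p + 1) = 2·(3·2^p) ≥ 2·(4p^2).
Also, for p ≥ 6 we have 2·(4p^2) ≥ 4(p+1)^2, since 2 ≥ (1 + 1/p)^2 for all p ≥ 6.
Combining, 3·2^(p + 1) ≥ 4(p+1)^2.
Hence, by induction on N, the claim holds for every N ≥ 6.
Hence the smallest such M is 6.

M = 6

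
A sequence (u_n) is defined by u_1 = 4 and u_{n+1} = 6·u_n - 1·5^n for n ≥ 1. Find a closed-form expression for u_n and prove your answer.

u_n = 5^n - 6^(n - 1)

Computing the first terms: u_1 = 4, u_2 = 19, u_3 = 89. This suggests u_n = 5^n - 6^(n - 1).
Base case (n = 1): the formula gives 4 = 4 = u_1.
Inductive step: assume the claim holds for n = i, so u_i = 5^i - 6^(i - 1).
Then u_{i+1} = 6·u_i - 1·5^i = 6·(5^i - 6^(i - 1)) - 1·5^i = 5^(i + 1) - 6^i = 5^(i+1) - 6^((i+1) - 1),
which is the claimed formula at n = i+1.
Hence, by induction on n, the claim holds for every n ≥ 1.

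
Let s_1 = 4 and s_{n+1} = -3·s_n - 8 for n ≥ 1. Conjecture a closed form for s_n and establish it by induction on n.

Computing the first terms: s_1 = 4, s_2 = -20, s_3 = 52. This suggests s_n = -2(-3)^n - 2.
When n = 1: the formula gives 4 = 4 = s_1.
For the inductive step, assume it holds for an arbitrary p ≥ 1, so s_p = -2(-3)^p - 2.
Then s_{p+1} = -3·s_p - 8 = -3·(-2(-3)^p - 2) - 8 = -2(-3)^(p + 1) - 2,
which is the claimed formula at n = p+1.
By the principle of mathematical induction, the result holds for all n ≥ 1.

s_n = -2(-3)^n - 2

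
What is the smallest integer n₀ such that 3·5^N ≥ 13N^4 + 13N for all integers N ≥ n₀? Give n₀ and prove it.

At N = 4: 1875 < 3380, so the inequality fails and n₀ ≥ 5. We prove 3·5^N ≥ 13N^4 + 13N for all N ≥ 5.
Base step (N = 5): 3·5^N = 9375 and 13N^4 + 13N = 8190, so 9375 ≥ 8190.
For the inductive step, assume it holds for an arbitrary p ≥ 5, so 3·5^p ≥ 13p^4 + 13p.
Then 3·5^(p + 1) = 5·(3·5^p) ≥ 5·(13p^4 + 13p).
Also, for p ≥ 5 we have 5·(13p^4 + 13p) ≥ 13(p+1)^4 + 13(p+1), since 5·(13p^4 + 13p) − (13(p+1)^4 + 13(p+1)) = 52p^4 - 52p^3 - 78p^2 - 26, which is nonnegative for all p ≥ 5.
Combining, 3·5^(p + 1) ≥ 13(p+1)^4 + 13(p+1).
By induction, the statement is established for all N ≥ 5.
Hence the smallest such n₀ is 5.

n₀ = 5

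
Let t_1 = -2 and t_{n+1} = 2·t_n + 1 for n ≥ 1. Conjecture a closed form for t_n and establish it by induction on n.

Computing the first terms: t_1 = -2, t_2 = -3, t_3 = -5. This suggests t_n = -2^(n - 1) - 1.
Base case (n = 1): the formula gives -2 = -2 = t_1.
For the inductive step, assume it holds for an arbitrary p ≥ 1, so t_p = -2^(p - 1) - 1.
Then t_{p+1} = 2·t_p + 1 = 2·(-2^(p - 1) - 1) + 1 = -2^p - 1 = -2^((p+1) - 1) - 1,
which is the claimed formula at n = p+1.
By the principle of mathematical induction, the result holds for all n ≥ 1.

t_n = -2^(n - 1) - 1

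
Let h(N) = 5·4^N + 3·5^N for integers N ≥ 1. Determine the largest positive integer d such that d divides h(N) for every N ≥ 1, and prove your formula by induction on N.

Computing the first values: h(1) = 35 and h(2) = 155; gcd(35, 155) = 5, so d ≤ 5.
We prove 5 | 5·4^N + 3·5^N for all N ≥ 1 by induction on N.
Base step (N = 1): h(1) = 35 = 5·(7), so 5 | h(1).
Inductive step: assume the claim holds for N = m, i.e. 5 | h(m). Then
h(m+1) − 5·h(m) = (5·4^(m+1) + 3·5^(m+1)) − 5·(5·4^m + 3·5^m) = (5)·4^m·(4 − 5) = (-5)·4^m. Since 5 | h(m) by the inductive hypothesis, 5 | 5·h(m); and 5 | -5 since -5 = 5·-1. Therefore 5 | h(m+1).
Hence, by induction on N, the claim holds for every N ≥ 1.
Therefore the largest such d is 5.

d = 5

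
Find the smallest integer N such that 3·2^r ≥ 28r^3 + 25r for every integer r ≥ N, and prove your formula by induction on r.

N = 15

At r = 14: 49152 < 77182, so the inequality fails and N ≥ 15. We prove 3·2^r ≥ 28r^3 + 25r for all r ≥ 15.
Base case (r = 15): 3·2^r = 98304 and 28r^3 + 25r = 94875, so 98304 ≥ 94875.
Inductive step: assume the claim holds for r = j, so 3·2^j ≥ 28j^3 + 25j.
Then 3·2^(j + 1) = 2·(3·2^j) ≥ 2·(28j^3 + 25j).
Also, for j ≥ 15 we have 2·(28j^3 + 25j) ≥ 28(j+1)^3 + 25(j+1), since 2·(28j^3 + 25j) − (28(j+1)^3 + 25(j+1)) = 28j^3 - 84j^2 - 59j - 53, which is nonnegative for all j ≥ 15.
Combining, 3·2^(j + 1) ≥ 28(j+1)^3 + 25(j+1).
This completes the induction.
Hence the smallest such N is 15.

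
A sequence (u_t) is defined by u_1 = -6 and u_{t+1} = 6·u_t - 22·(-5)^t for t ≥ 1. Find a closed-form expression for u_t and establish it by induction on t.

Computing the first terms: u_1 = -6, u_2 = 74, u_3 = -106. This suggests u_t = 2(-5)^t + 4·6^(t - 1).
For the base case t = 1: the formula gives -6 = -6 = u_1.
Inductive step: suppose the statement holds for some i ≥ 1, so u_i = 2(-5)^i + 4·6^(i - 1).
Then u_{i+1} = 6·u_i - 22·(-5)^i = 6·(2(-5)^i + 4·6^(i - 1)) - 22·(-5)^i = 2(-5)^(i + 1) + 4·6^i = 2(-5)^(i+1) + 4·6^((i+1) - 1),
which is the claimed formula at t = i+1.
This completes the induction.

u_t = 2(-5)^t + 4·6^(t - 1)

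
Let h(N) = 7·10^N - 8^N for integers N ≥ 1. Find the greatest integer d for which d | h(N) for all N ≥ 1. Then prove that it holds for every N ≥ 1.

Computing the first values: h(1) = 62 and h(2) = 636; gcd(62, 636) = 2, so d ≤ 2.
We prove 2 | 7·10^N - 8^N for all N ≥ 1 by induction on N.
Base step (N = 1): h(1) = 62 = 2·(31), so 2 | h(1).
Inductive step: suppose the statement holds for some p ≥ 1, i.e. 2 | h(p). Then
h(p+1) − 10·h(p) = (7·10^(p+1) - 8^(p+1)) − 10·(7·10^p - 8^p) = (-1)·8^p·(8 − 10) = (2)·8^p. Since 2 | h(p) by the inductive hypothesis, 2 | 10·h(p); and 2 | 2 since 2 = 2·1. Therefore 2 | h(p+1).
Hence, by induction on N, the claim holds for every N ≥ 1.
Therefore the largest such d is 2.

d = 2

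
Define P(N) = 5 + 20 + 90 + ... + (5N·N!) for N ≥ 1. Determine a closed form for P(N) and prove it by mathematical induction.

We claim P(N) = (5N + 5)N! - 5 for all N ≥ 1.
Base case (N = 1): P(1) = 5, and the closed form gives 5. They agree.
Inductive step: assume the claim holds for N = j, so P(j) = (5j + 5)j! - 5.
Then P(j+1) = P(j) + (5(j + 1)(j + 1)!) = ((5j + 5)j! - 5) + (5(j + 1)(j + 1)!).
Simplifying, P(j+1) = (5(j+1) + 5)(j+1)! - 5,
which is the closed form with N = j+1.
By the principle of mathematical induction, the result holds for all N ≥ 1.

P(N) = (5N + 5)N! - 5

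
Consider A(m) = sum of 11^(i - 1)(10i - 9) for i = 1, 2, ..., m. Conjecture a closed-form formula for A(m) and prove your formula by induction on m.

We claim A(m) = 11^m(m - 1) + 1 for all m ≥ 1.
When m = 1: A(1) = 1, and the closed form gives 1. They agree.
Suppose the result is true for m = i, so A(i) = 11^i(i - 1) + 1.
Then A(i+1) = A(i) + (11^i(10i + 1)) = (11^i(i - 1) + 1) + (11^i(10i + 1)).
Simplifying, A(i+1) = 11^(i + 1)i + 1 = 11^(i+1)((i+1) - 1) + 1,
which is the closed form with m = i+1.
By induction, the statement is established for all m ≥ 1.

A(m) = 11^m(m - 1) + 1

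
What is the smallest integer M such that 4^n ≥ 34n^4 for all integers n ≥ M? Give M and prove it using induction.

At n = 8: 65536 < 139264, so the inequality fails and M ≥ 9. We prove 4^n ≥ 34n^4 for all n ≥ 9.
When n = 9: 4^n = 262144 and 34n^4 = 223074, so 262144 ≥ 223074.
Suppose the result is true for n = i, so 4^i ≥ 34i^4.
Then 4^(i + 1) = 4·(4^i) ≥ 4·(34i^4).
Also, for i ≥ 9 we have 4·(34i^4) ≥ 34(i+1)^4, since 4 ≥ (1 + 1/i)^4 for all i ≥ 9.
Combining, 4^(i + 1) ≥ 34(i+1)^4.
By induction, the statement is established for all n ≥ 9.
Hence the smallest such M is 9.

M = 9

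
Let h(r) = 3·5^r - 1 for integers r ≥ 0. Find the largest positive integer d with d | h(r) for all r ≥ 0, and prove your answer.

Computing the first values: h(0) = 2 and h(1) = 14; gcd(2, 14) = 2, so d ≤ 2.
We prove 2 | 3·5^r - 1 for all r ≥ 0 by induction on r.
Base case (r = 0): h(0) = 2 = 2·(1), so 2 | h(0).
Suppose the result is true for r = i, i.e. 2 | h(i). Then
h(i+1) = 3·5^(i+1) - 1 = 5·(3·5^i - 1) + 4 = 5·h(i) + 4. The first term is divisible by 2 by the inductive hypothesis, and 4 is divisible by 2. Hence 2 | h(i+1).
By induction, the statement is established for all r ≥ 0.
Therefore the largest such d is 2.

d = 2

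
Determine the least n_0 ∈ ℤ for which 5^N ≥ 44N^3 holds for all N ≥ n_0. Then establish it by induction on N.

At N = 5: 3125 < 5500, so the inequality fails and n_0 ≥ 6. We prove 5^N ≥ 44N^3 for all N ≥ 6.
When N = 6: 5^N = 15625 and 44N^3 = 9504, so 15625 ≥ 9504.
Inductive step: assume the claim holds for N = j, so 5^j ≥ 44j^3.
Then 5^(j + 1) = 5·(5^j) ≥ 5·(44j^3).
Also, for j ≥ 6 we have 5·(44j^3) ≥ 44(j+1)^3, since 5 ≥ (1 + 1/j)^3 for all j ≥ 6.
Combining, 5^(j + 1) ≥ 44(j+1)^3.
Hence, by induction on N, the claim holds for every N ≥ 6.
Hence the smallest such n_0 is 6.

n_0 = 6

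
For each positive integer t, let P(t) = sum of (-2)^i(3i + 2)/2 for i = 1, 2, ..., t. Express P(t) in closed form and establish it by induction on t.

P(t) = (-2)^t(t + 1) - 1

We claim P(t) = (-2)^t(t + 1) - 1 for all t ≥ 1.
Base case (t = 1): P(1) = -5, and the closed form gives -5. They agree.
Suppose the result is true for t = i, so P(i) = (-2)^i(i + 1) - 1.
Then P(i+1) = P(i) + ((-2)^i(-3i - 5)) = ((-2)^i(i + 1) - 1) + ((-2)^i(-3i - 5)).
Simplifying, P(i+1) = -2(-2)^i·i - 4(-2)^i - 1 = (-2)^(i+1)((i+1) + 1) - 1,
which is the closed form with t = i+1.
Hence, by induction on t, the claim holds for every t ≥ 1.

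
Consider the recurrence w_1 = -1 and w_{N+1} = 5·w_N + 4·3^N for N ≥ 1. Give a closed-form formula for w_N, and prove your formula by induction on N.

Computing the first terms: w_1 = -1, w_2 = 7, w_3 = 71. This suggests w_N = -2·3^N + 5^N.
Base step (N = 1): the formula gives -1 = -1 = w_1.
Suppose the result is true for N = j, so w_j = -2·3^j + 5^j.
Then w_{j+1} = 5·w_j + 4·3^j = 5·(-2·3^j + 5^j) + 4·3^j = -2·3^(j + 1) + 5^(j + 1),
which is the claimed formula at N = j+1.
By the principle of mathematical induction, the result holds for all N ≥ 1.

w_N = -2·3^N + 5^N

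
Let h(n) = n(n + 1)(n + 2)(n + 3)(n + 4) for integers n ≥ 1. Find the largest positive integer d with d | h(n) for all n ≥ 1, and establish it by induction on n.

d = 120

Computing the first values: h(1) = 120 and h(2) = 720; gcd(120, 720) = 120, so d ≤ 120.
We prove 120 | n(n + 1)(n + 2)(n + 3)(n + 4) for all n ≥ 1 by induction on n.
Base step (n = 1): h(1) = 120 = 120·(1), so 120 | h(1).
For the inductive step, assume it holds for an arbitrary r ≥ 1, i.e. 120 | h(r). Then
h(r+1) − h(r) = (r+1)·(r+2)·(r+3)·(r+4)·(r+5) − r·(r+1)·(r+2)·(r+3)·(r+4) = (r+1)·(r+2)·(r+3)·(r+4)·[(r+5) − r] = 5·(r+1)·(r+2)·(r+3)·(r+4). The product of 4 consecutive integers is divisible by (4)! = 24, so h(r+1) − h(r) is divisible by 5·24 = 120. By the inductive hypothesis 120 | h(r), hence 120 | h(r+1).
By induction, the statement is established for all n ≥ 1.
Therefore the largest such d is 120.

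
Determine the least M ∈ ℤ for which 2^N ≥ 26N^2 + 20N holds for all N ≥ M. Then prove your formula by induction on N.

At N = 11: 2048 < 3366, so the inequality fails and M ≥ 12. We prove 2^N ≥ 26N^2 + 20N for all N ≥ 12.
Base case (N = 12): 2^N = 4096 and 26N^2 + 20N = 3984, so 4096 ≥ 3984.
Suppose the result is true for N = m, so 2^m ≥ 26m^2 + 20m.
Then 2^(m + 1) = 2·(2^m) ≥ 2·(26m^2 + 20m).
Also, for m ≥ 12 we have 2·(26m^2 + 20m) ≥ 26(m+1)^2 + 20(m+1), since 2·(26m^2 + 20m) − (26(m+1)^2 + 20(m+1)) = 26m^2 - 32m - 46, which is nonnegative for all m ≥ 12.
Combining, 2^(m + 1) ≥ 26(m+1)^2 + 20(m+1).
By the principle of mathematical induction, the result holds for all N ≥ 12.
Hence the smallest such M is 12.

M = 12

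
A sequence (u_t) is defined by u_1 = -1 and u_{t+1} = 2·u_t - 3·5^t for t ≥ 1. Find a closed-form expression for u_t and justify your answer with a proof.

u_t = 2^(t + 1) - 5^t

Computing the first terms: u_1 = -1, u_2 = -17, u_3 = -109. This suggests u_t = 2^(t + 1) - 5^t.
Base step (t = 1): the formula gives -1 = -1 = u_1.
Inductive step: suppose the statement holds for some k ≥ 1, so u_k = 2^(k + 1) - 5^k.
Then u_{k+1} = 2·u_k - 3·5^k = 2·(2^(k + 1) - 5^k) - 3·5^k = 2^(k + 2) - 5^(k + 1) = 2^((k+1) + 1) - 5^(k+1),
which is the claimed formula at t = k+1.
By the principle of mathematical induction, the result holds for all t ≥ 1.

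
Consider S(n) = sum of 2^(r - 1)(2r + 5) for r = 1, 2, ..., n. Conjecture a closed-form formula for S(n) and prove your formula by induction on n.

S(n) = 2^n(2n + 3) - 3

We claim S(n) = 2^n(2n + 3) - 3 for all n ≥ 1.
For the base case n = 1: S(1) = 7, and the closed form gives 7. They agree.
Suppose the result is true for n = r, so S(r) = 2^r(2r + 3) - 3.
Then S(r+1) = S(r) + (2^r(2r + 7)) = (2^r(2r + 3) - 3) + (2^r(2r + 7)).
Simplifying, S(r+1) = 4·2^r·r + 10·2^r - 3 = 2^(r+1)(2(r+1) + 3) - 3,
which is the closed form with n = r+1.
By the principle of mathematical induction, the result holds for all n ≥ 1.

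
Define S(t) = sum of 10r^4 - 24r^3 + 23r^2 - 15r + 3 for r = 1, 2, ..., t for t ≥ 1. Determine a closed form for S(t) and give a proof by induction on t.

We claim S(t) = t(2t + 1)(t^3 - t^2 - 1) for all t ≥ 1.
For the base case t = 1: S(1) = -3, and the closed form gives -3. They agree.
Suppose the result is true for t = r, so S(r) = r(2r^4 - r^3 - r^2 - 2r - 1).
Then S(r+1) = S(r) + (10r^4 + 16r^3 + 11r^2 - r - 3) = (r(2r^4 - r^3 - r^2 - 2r - 1)) + (10r^4 + 16r^3 + 11r^2 - r - 3).
Simplifying, S(r+1) = (r + 1)(2r + 3)(r^3 + 2r^2 + r - 1) = (r+1)(2(r+1) + 1)((r+1)^3 - (r+1)^2 - 1),
which is the closed form with t = r+1.
By induction, the statement is established for all t ≥ 1.

S(t) = t(2t + 1)(t^3 - t^2 - 1)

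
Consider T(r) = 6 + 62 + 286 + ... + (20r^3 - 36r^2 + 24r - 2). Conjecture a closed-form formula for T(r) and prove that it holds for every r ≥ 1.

We claim T(r) = r(5r^3 - 2r^2 - r + 4) for all r ≥ 1.
Base step (r = 1): T(1) = 6, and the closed form gives 6. They agree.
Inductive step: assume the claim holds for r = i, so T(i) = i(5i^3 - 2i^2 - i + 4).
Then T(i+1) = T(i) + (20i^3 + 24i^2 + 12i + 6) = (i(5i^3 - 2i^2 - i + 4)) + (20i^3 + 24i^2 + 12i + 6).
Simplifying, T(i+1) = (i + 1)(5i^3 + 13i^2 + 10i + 6) = (i+1)(5(i+1)^3 - 2(i+1)^2 - (i+1) + 4),
which is the closed form with r = i+1.
This completes the induction.

T(r) = r(5r^3 - 2r^2 - r + 4)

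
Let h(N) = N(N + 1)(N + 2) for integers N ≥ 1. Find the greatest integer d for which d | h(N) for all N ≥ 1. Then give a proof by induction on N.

Computing the first values: h(1) = 6 and h(2) = 24; gcd(6, 24) = 6, so d ≤ 6.
We prove 6 | N(N + 1)(N + 2) for all N ≥ 1 by induction on N.
Base step (N = 1): h(1) = 6 = 6·(1), so 6 | h(1).
Suppose the result is true for N = m, i.e. 6 | h(m). Then
h(m+1) − h(m) = (m+1)·(m+2)·(m+3) − m·(m+1)·(m+2) = (m+1)·(m+2)·[(m+3) − m] = 3·(m+1)·(m+2). The product of 2 consecutive integers is divisible by (2)! = 2, so h(m+1) − h(m) is divisible by 3·2 = 6. By the inductive hypothesis 6 | h(m), hence 6 | h(m+1).
By the principle of mathematical induction, the result holds for all N ≥ 1.
Therefore the largest such d is 6.

d = 6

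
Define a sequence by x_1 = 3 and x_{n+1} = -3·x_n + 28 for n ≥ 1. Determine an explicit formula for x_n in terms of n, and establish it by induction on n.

Computing the first terms: x_1 = 3, x_2 = 19, x_3 = -29. This suggests x_n = -4(-3)^(n - 1) + 7.
When n = 1: the formula gives 3 = 3 = x_1.
Inductive step: suppose the statement holds for some m ≥ 1, so x_m = -4(-3)^(m - 1) + 7.
Then x_{m+1} = -3·x_m + 28 = -3·(-4(-3)^(m - 1) + 7) + 28 = -4(-3)^m + 7 = -4(-3)^((m+1) - 1) + 7,
which is the claimed formula at n = m+1.
By the principle of mathematical induction, the result holds for all n ≥ 1.

x_n = -4(-3)^(n - 1) + 7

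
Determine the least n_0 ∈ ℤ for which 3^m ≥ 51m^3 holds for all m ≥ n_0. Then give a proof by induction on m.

At m = 9: 19683 < 37179, so the inequality fails and n_0 ≥ 10. We prove 3^m ≥ 51m^3 for all m ≥ 10.
For the base case m = 10: 3^m = 59049 and 51m^3 = 51000, so 59049 ≥ 51000.
Suppose the result is true for m = p, so 3^p ≥ 51p^3.
Then 3^(p + 1) = 3·(3^p) ≥ 3·(51p^3).
Also, for p ≥ 10 we have 3·(51p^3) ≥ 51(p+1)^3, since 3 ≥ (1 + 1/p)^3 for all p ≥ 10.
Combining, 3^(p + 1) ≥ 51(p+1)^3.
By induction, the statement is established for all m ≥ 10.
Hence the smallest such n_0 is 10.

n_0 = 10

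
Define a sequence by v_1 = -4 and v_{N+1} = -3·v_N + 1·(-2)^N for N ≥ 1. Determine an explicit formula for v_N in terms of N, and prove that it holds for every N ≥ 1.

Computing the first terms: v_1 = -4, v_2 = 10, v_3 = -26. This suggests v_N = (-2)^N - 2(-3)^(N - 1).
Base case (N = 1): the formula gives -4 = -4 = v_1.
Inductive step: suppose the statement holds for some r ≥ 1, so v_r = (-2)^r - 2(-3)^(r - 1).
Then v_{r+1} = -3·v_r + 1·(-2)^r = -3·((-2)^r - 2(-3)^(r - 1)) + 1·(-2)^r = (-2)^(r + 1) - 2(-3)^r = (-2)^(r+1) - 2(-3)^((r+1) - 1),
which is the claimed formula at N = r+1.
This completes the induction.

v_N = (-2)^N - 2(-3)^(N - 1)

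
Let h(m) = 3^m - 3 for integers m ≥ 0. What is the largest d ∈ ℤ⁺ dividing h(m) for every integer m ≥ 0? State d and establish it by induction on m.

Computing the first values: h(0) = -2 and h(1) = 0; gcd(-2, 0) = 2, so d ≤ 2.
We prove 2 | 3^m - 3 for all m ≥ 0 by induction on m.
Base step (m = 0): h(0) = -2 = 2·(-1), so 2 | h(0).
Inductive step: assume the claim holds for m = j, i.e. 2 | h(j). Then
h(j+1) = 3^(j+1) - 3 = 3·(3^j - 3) + 6 = 3·h(j) + 6. The first term is divisible by 2 by the inductive hypothesis, and 6 is divisible by 2. Hence 2 | h(j+1).
By induction, the statement is established for all m ≥ 0.
Therefore the largest such d is 2.

d = 2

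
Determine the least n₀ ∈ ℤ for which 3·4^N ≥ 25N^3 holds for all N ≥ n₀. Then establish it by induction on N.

n₀ = 6

At N = 5: 3072 < 3125, so the inequality fails and n₀ ≥ 6. We prove 3·4^N ≥ 25N^3 for all N ≥ 6.
Base case (N = 6): 3·4^N = 12288 and 25N^3 = 5400, so 12288 ≥ 5400.
Inductive step: suppose the statement holds for some r ≥ 6, so 3·4^r ≥ 25r^3.
Then 3·4^(r + 1) = 4·(3·4^r) ≥ 4·(25r^3).
Also, for r ≥ 6 we have 4·(25r^3) ≥ 25(r+1)^3, since 4 ≥ (1 + 1/r)^3 for all r ≥ 6.
Combining, 3·4^(r + 1) ≥ 25(r+1)^3.
This completes the induction.
Hence the smallest such n₀ is 6.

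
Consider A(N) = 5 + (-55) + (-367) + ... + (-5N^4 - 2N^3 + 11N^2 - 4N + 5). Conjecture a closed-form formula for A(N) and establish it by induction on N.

We claim A(N) = -N(N^4 + 3N^3 - N^2 - 3N - 5) for all N ≥ 1.
Base step (N = 1): A(1) = 5, and the closed form gives 5. They agree.
Suppose the result is true for N = p, so A(p) = p(-p^4 - 3p^3 + p^2 + 3p + 5).
Then A(p+1) = A(p) + (-5p^4 - 22p^3 - 25p^2 - 8p + 5) = (p(-p^4 - 3p^3 + p^2 + 3p + 5)) + (-5p^4 - 22p^3 - 25p^2 - 8p + 5).
Simplifying, A(p+1) = -(p + 1)(p^4 + 7p^3 + 14p^2 + 8p - 5) = -(p+1)((p+1)^4 + 3(p+1)^3 - (p+1)^2 - 3(p+1) - 5),
which is the closed form with N = p+1.
By the principle of mathematical induction, the result holds for all N ≥ 1.

A(N) = -N(N^4 + 3N^3 - N^2 - 3N - 5)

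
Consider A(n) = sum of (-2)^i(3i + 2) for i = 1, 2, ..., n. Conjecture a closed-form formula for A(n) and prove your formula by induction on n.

A(n) = 2(-2)^n(n + 1) - 2

We claim A(n) = 2(-2)^n(n + 1) - 2 for all n ≥ 1.
For the base case n = 1: A(1) = -10, and the closed form gives -10. They agree.
Inductive step: suppose the statement holds for some i ≥ 1, so A(i) = 2(-2)^i(i + 1) - 2.
Then A(i+1) = A(i) + ((-2)^(i + 1)(3i + 5)) = (2(-2)^i(i + 1) - 2) + ((-2)^(i + 1)(3i + 5)).
Simplifying, A(i+1) = -4(-2)^i·i - 8(-2)^i - 2 = 2(-2)^(i+1)((i+1) + 1) - 2,
which is the closed form with n = i+1.
By the principle of mathematical induction, the result holds for all n ≥ 1.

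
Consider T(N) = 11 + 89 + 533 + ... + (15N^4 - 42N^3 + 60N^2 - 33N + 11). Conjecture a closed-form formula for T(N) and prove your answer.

We claim T(N) = N(3N^4 - 3N^3 + 4N^2 + 3N + 4) for all N ≥ 1.
For the base case N = 1: T(1) = 11, and the closed form gives 11. They agree.
Suppose the result is true for N = p, so T(p) = p(3p^4 - 3p^3 + 4p^2 + 3p + 4).
Then T(p+1) = T(p) + (15p^4 + 18p^3 + 24p^2 + 21p + 11) = (p(3p^4 - 3p^3 + 4p^2 + 3p + 4)) + (15p^4 + 18p^3 + 24p^2 + 21p + 11).
Simplifying, T(p+1) = (p + 1)(3p^4 + 9p^3 + 13p^2 + 14p + 11) = (p+1)(3(p+1)^4 - 3(p+1)^3 + 4(p+1)^2 + 3(p+1) + 4),
which is the closed form with N = p+1.
By induction, the statement is established for all N ≥ 1.

T(N) = N(3N^4 - 3N^3 + 4N^2 + 3N + 4)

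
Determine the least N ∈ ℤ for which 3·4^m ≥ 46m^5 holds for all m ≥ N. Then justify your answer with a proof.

At m = 10: 3145728 < 4600000, so the inequality fails and N ≥ 11. We prove 3·4^m ≥ 46m^5 for all m ≥ 11.
Base case (m = 11): 3·4^m = 12582912 and 46m^5 = 7408346, so 12582912 ≥ 7408346.
Suppose the result is true for m = p, so 3·4^p ≥ 46p^5.
Then 3·4^(p + 1) = 4·(3·4^p) ≥ 4·(46p^5).
Also, for p ≥ 11 we have 4·(46p^5) ≥ 46(p+1)^5, since 4 ≥ (1 + 1/p)^5 for all p ≥ 11.
Combining, 3·4^(p + 1) ≥ 46(p+1)^5.
By the principle of mathematical induction, the result holds for all m ≥ 11.
Hence the smallest such N is 11.

N = 11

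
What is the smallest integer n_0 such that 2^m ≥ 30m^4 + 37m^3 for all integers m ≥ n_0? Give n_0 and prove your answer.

n_0 = 24

At m = 23: 8388608 < 8845409, so the inequality fails and n_0 ≥ 24. We prove 2^m ≥ 30m^4 + 37m^3 for all m ≥ 24.
Base step (m = 24): 2^m = 16777216 and 30m^4 + 37m^3 = 10464768, so 16777216 ≥ 10464768.
For the inductive step, assume it holds for an arbitrary j ≥ 24, so 2^j ≥ 30j^4 + 37j^3.
Then 2^(j + 1) = 2·(2^j) ≥ 2·(30j^4 + 37j^3).
Also, for j ≥ 24 we have 2·(30j^4 + 37j^3) ≥ 30(j+1)^4 + 37(j+1)^3, since 2·(30j^4 + 37j^3) − (30(j+1)^4 + 37(j+1)^3) = 30j^4 - 83j^3 - 291j^2 - 231j - 67, which is nonnegative for all j ≥ 24.
Combining, 2^(j + 1) ≥ 30(j+1)^4 + 37(j+1)^3.
This completes the induction.
Hence the smallest such n_0 is 24.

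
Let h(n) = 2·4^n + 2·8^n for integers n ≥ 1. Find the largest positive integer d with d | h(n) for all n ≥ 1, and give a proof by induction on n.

d = 8

Computing the first values: h(1) = 24 and h(2) = 160; gcd(24, 160) = 8, so d ≤ 8.
We prove 8 | 2·4^n + 2·8^n for all n ≥ 1 by induction on n.
When n = 1: h(1) = 24 = 8·(3), so 8 | h(1).
Suppose the result is true for n = j, i.e. 8 | h(j). Then
h(j+1) − 8·h(j) = (2·4^(j+1) + 2·8^(j+1)) − 8·(2·4^j + 2·8^j) = (2)·4^j·(4 − 8) = (-8)·4^j. Since 8 | h(j) by the inductive hypothesis, 8 | 8·h(j); and 8 | -8 since -8 = 8·-1. Therefore 8 | h(j+1).
This completes the induction.
Therefore the largest such d is 8.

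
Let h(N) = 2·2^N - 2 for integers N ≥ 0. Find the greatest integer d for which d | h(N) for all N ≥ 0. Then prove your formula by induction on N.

Computing the first values: h(0) = 0 and h(1) = 2; gcd(0, 2) = 2, so d ≤ 2.
We prove 2 | 2·2^N - 2 for all N ≥ 0 by induction on N.
Base step (N = 0): h(0) = 0 = 2·(0), so 2 | h(0).
Suppose the result is true for N = m, i.e. 2 | h(m). Then
h(m+1) = 2·2^(m+1) - 2 = 2·(2·2^m - 2) + 2 = 2·h(m) + 2. The first term is divisible by 2 by the inductive hypothesis, and 2 is divisible by 2. Hence 2 | h(m+1).
By the principle of mathematical induction, the result holds for all N ≥ 0.
Therefore the largest such d is 2.

d = 2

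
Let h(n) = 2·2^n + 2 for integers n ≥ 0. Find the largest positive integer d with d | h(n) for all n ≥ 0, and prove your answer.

Computing the first values: h(0) = 4 and h(1) = 6; gcd(4, 6) = 2, so d ≤ 2.
We prove 2 | 2·2^n + 2 for all n ≥ 0 by induction on n.
Base step (n = 0): h(0) = 4 = 2·(2), so 2 | h(0).
Inductive step: assume the claim holds for n = r, i.e. 2 | h(r). Then
h(r+1) = 2·2^(r+1) + 2 = 2·(2·2^r + 2) - 2 = 2·h(r) - 2. The first term is divisible by 2 by the inductive hypothesis, and -2 is divisible by 2. Hence 2 | h(r+1).
This completes the induction.
Therefore the largest such d is 2.

d = 2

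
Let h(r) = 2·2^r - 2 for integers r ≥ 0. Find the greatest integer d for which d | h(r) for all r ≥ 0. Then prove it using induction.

Computing the first values: h(0) = 0 and h(1) = 2; gcd(0, 2) = 2, so d ≤ 2.
We prove 2 | 2·2^r - 2 for all r ≥ 0 by induction on r.
When r = 0: h(0) = 0 = 2·(0), so 2 | h(0).
For the inductive step, assume it holds for an arbitrary j ≥ 0, i.e. 2 | h(j). Then
h(j+1) = 2·2^(j+1) - 2 = 2·(2·2^j - 2) + 2 = 2·h(j) + 2. The first term is divisible by 2 by the inductive hypothesis, and 2 is divisible by 2. Hence 2 | h(j+1).
Hence, by induction on r, the claim holds for every r ≥ 0.
Therefore the largest such d is 2.

d = 2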